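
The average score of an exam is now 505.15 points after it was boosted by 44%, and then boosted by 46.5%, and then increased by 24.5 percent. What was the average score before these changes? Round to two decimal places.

Undoing the 24.5% increase: 505.15 ÷ 1.245 ≈ 405.742972.
Undoing the 46.5% increase: 405.742972 ÷ 1.465 ≈ 276.95766.
Undoing the 44% increase: 276.95766 ÷ 1.44 ≈ 192.33 points.

192.33 points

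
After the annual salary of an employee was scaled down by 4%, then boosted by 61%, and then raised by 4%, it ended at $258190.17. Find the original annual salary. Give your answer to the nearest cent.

$160623.56

The overall multiplier applied was 0.96 × 1.61 × 1.04 = 1.607424.
So the original annual salary was $258190.17 ÷ 1.607424 ≈ $160623.56.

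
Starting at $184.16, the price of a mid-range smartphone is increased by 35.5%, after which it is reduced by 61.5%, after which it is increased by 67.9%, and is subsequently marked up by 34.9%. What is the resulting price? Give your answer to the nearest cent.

After the 35.5% increase: $184.16 × 1.355 = $249.5368.
Apply the 61.5% decrease: $249.5368 × 0.385 = $96.071668.
After the 67.9% increase: $96.071668 × 1.679 = $161.304330572.
Apply the 34.9% increase: $161.304330572 × 1.349 = $217.599541941628 ≈ $217.60.

$217.60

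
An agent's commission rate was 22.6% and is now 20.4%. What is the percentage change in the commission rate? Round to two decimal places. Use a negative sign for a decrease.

The change is 20.4 − 22.6 = -2.2 percentage points.
Relative to the original 22.6%, that is -2.2 ÷ 22.6 ≈ -9.73%.

-9.73%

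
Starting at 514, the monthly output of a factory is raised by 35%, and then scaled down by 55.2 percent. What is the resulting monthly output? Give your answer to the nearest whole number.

Apply the 35% increase: 514 × 1.35 = 693.9.
Apply the 55.2% decrease: 693.9 × 0.448 = 310.8672 ≈ 311.

311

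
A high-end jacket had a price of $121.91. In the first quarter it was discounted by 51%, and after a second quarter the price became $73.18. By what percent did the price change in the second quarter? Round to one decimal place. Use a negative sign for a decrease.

22.5%

After the first quarter: $121.91 × 0.49 = $59.7359.
Second-quarter multiplier: $73.18 ÷ $59.7359 ≈ 1.22506.
That is a change of 22.5%.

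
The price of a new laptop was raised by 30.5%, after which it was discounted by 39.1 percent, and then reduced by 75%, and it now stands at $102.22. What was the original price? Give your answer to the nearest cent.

Undoing the 75% decrease: $102.22 ÷ 0.25 = $408.88.
Undoing the 39.1% decrease: $408.88 ÷ 0.609 ≈ $671.395731.
Undoing the 30.5% increase: $671.395731 ÷ 1.305 ≈ $514.48.

$514.48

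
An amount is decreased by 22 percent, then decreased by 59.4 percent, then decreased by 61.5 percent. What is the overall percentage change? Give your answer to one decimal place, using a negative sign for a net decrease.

-87.8%

A 22% decrease multiplies by 0.78.
Then a 59.4% decrease: 0.78 × 0.406 = 0.31668.
Then a 61.5% decrease: 0.31668 × 0.385 = 0.1219218.
Overall factor 0.1219218, i.e. -87.8%.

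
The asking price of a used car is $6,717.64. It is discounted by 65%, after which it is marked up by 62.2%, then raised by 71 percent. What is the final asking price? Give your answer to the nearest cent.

$6,521.26

65% decrease: $6,717.64 × 0.35 = $2351.174.
Apply the 62.2% increase: $2351.174 × 1.622 = $3813.604228.
71% increase: $3813.604228 × 1.71 = $6521.26322988 ≈ $6,521.26.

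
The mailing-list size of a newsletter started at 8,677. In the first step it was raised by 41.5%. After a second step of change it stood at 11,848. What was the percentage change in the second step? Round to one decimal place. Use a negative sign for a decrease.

-3.5%

After the first step: 8,677 × 1.415 = 12277.955.
Second-step multiplier: 11,848 ÷ 12277.955 ≈ 0.96498.
That is a change of -3.5%.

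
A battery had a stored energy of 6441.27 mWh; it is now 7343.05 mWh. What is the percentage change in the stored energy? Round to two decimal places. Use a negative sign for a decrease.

Change: 7343.05 − 6441.27 = 901.78.
Relative to the original: 901.78 ÷ 6441.27 ≈ 14.00%.

14.00%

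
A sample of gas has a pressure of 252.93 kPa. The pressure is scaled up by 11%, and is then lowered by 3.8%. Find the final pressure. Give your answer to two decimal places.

11% increase: 252.93 × 1.11 = 280.7523.
3.8% decrease: 280.7523 × 0.962 = 270.0837126 ≈ 270.08.

270.08 kPa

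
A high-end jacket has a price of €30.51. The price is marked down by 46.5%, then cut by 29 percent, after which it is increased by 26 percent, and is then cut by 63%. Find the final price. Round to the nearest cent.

€5.40

Each change multiplies by a factor: 0.535 × 0.71 × 1.26 × 0.37 = 0.17708607.
€30.51 × 0.17708607 = €5.4028959957 ≈ €5.40.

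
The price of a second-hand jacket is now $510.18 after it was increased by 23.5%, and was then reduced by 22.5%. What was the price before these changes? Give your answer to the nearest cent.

Undoing the 22.5% decrease: $510.18 ÷ 0.775 ≈ $658.296774.
Undoing the 23.5% increase: $658.296774 ÷ 1.235 ≈ $533.03.

$533.03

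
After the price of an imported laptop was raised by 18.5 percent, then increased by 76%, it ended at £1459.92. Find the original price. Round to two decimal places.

Undoing the 76% increase: £1459.92 ÷ 1.76 = £829.5.
Undoing the 18.5% increase: £829.5 ÷ 1.185 = £700.00.

£700.00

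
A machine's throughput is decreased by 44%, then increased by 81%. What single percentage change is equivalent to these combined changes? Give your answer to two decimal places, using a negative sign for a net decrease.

A 44% decrease multiplies by 0.56.
Then an 81% increase: 0.56 × 1.81 = 1.0136.
Overall factor 1.0136, i.e. 1.36%.

1.36%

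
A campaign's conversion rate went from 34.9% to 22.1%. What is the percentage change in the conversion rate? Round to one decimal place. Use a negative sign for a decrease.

-36.7%

The change is 22.1 − 34.9 = -12.8 percentage points.
Relative to the original 34.9%, that is -12.8 ÷ 34.9 ≈ -36.7%.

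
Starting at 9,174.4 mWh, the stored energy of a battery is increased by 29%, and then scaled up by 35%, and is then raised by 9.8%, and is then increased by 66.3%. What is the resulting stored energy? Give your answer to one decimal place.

Each change multiplies by a factor: 1.29 × 1.35 × 1.098 × 1.663 = 3.179933721.
9,174.4 × 3.179933721 = 29173.9839299424 ≈ 29,174.0.

29,174.0 mWh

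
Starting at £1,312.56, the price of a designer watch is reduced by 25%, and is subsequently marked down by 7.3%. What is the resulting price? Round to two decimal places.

Each change multiplies by a factor: 0.75 × 0.927 = 0.69525.
£1,312.56 × 0.69525 = £912.55734 ≈ £912.56.

£912.56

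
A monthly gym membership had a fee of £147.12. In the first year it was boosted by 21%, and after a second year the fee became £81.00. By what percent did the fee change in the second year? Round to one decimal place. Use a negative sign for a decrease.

-54.5%

After the first year: £147.12 × 1.21 = £178.0152.
Second-year multiplier: £81.00 ÷ £178.0152 ≈ 0.45502.
That is a change of -54.5%.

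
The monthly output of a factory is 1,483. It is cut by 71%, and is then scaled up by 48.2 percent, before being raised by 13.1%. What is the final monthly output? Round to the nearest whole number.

721

Apply the 71% decrease: 1,483 × 0.29 = 430.07.
After the 48.2% increase: 430.07 × 1.482 = 637.36374.
13.1% increase: 637.36374 × 1.131 = 720.85838994 ≈ 721.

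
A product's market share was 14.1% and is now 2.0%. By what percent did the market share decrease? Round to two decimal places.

The change is 2.0 − 14.1 = -12.1 percentage points.
Relative to the original 14.1%, that is -12.1 ÷ 14.1 ≈ -85.82%.
So the market share fell by 85.82%.

85.82%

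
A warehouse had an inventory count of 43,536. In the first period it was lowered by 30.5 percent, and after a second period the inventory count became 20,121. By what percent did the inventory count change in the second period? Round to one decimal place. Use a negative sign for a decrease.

After the first period: 43,536 × 0.695 = 30257.52.
Second-period multiplier: 20,121 ÷ 30257.52 ≈ 0.66499.
That is a change of -33.5%.

-33.5%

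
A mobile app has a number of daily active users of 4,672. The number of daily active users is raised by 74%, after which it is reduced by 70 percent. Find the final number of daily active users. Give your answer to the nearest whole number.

2,439

Apply the 74% increase: 4,672 × 1.74 = 8129.28.
Apply the 70% decrease: 8129.28 × 0.3 = 2438.784 ≈ 2,439.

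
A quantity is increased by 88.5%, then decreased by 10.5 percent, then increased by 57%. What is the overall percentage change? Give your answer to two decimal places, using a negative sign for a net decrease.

164.87%

The combined multiplier is 1.885 × 0.895 × 1.57 = 2.64870775.
That corresponds to an increase of 164.87%.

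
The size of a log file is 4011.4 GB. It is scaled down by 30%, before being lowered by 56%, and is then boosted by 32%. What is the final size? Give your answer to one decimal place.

1630.9 GB

30% decrease: 4011.4 × 0.7 = 2807.98.
56% decrease: 2807.98 × 0.44 = 1235.5112.
After the 32% increase: 1235.5112 × 1.32 = 1630.874784 ≈ 1630.9.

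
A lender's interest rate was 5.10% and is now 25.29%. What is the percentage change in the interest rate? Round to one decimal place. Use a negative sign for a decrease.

395.9%

The change is 25.29 − 5.10 = 20.19 percentage points.
Relative to the original 5.10%, that is 20.19 ÷ 5.10 ≈ 395.9%.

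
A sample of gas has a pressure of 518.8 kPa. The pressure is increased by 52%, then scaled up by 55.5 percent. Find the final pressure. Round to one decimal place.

1226.2 kPa

Apply the 52% increase: 518.8 × 1.52 = 788.576.
55.5% increase: 788.576 × 1.555 = 1226.23568 ≈ 1226.2.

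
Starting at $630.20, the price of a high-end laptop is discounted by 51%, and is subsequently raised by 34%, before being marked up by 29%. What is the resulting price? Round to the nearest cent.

$533.79

After the 51% decrease: $630.20 × 0.49 = $308.798.
Apply the 34% increase: $308.798 × 1.34 = $413.78932.
Apply the 29% increase: $413.78932 × 1.29 = $533.7882228 ≈ $533.79.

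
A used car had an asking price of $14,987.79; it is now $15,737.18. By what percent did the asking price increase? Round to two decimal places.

5.00%

Change: $15,737.18 − $14,987.79 = $749.39.
Relative to the original: $749.39 ÷ $14,987.79 ≈ 5.00%.
So the asking price increased by 5.00%.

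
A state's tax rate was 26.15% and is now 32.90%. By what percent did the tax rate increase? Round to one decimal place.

The change is 32.90 − 26.15 = 6.75 percentage points.
Relative to the original 26.15%, that is 6.75 ÷ 26.15 ≈ 25.8%.
So the tax rate rose by 25.8%.

25.8%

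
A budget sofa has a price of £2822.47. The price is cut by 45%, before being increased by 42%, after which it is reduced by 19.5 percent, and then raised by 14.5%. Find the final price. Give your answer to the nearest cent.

Apply the 45% decrease: £2822.47 × 0.55 = £1552.3585.
42% increase: £1552.3585 × 1.42 = £2204.34907.
Apply the 19.5% decrease: £2204.34907 × 0.805 = £1774.50100135.
After the 14.5% increase: £1774.50100135 × 1.145 = £2031.80364654575 ≈ £2031.80.

£2031.80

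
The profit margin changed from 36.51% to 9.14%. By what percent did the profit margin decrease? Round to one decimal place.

The change is 9.14 − 36.51 = -27.37 percentage points.
Relative to the original 36.51%, that is -27.37 ÷ 36.51 ≈ -75.0%.
So the profit margin fell by 75.0%.

75.0%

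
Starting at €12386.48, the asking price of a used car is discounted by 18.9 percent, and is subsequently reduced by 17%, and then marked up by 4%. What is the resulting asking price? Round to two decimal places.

€8671.22

Apply the 18.9% decrease: €12386.48 × 0.811 = €10045.43528.
After the 17% decrease: €10045.43528 × 0.83 = €8337.7112824.
Apply the 4% increase: €8337.7112824 × 1.04 = €8671.219733696 ≈ €8671.22.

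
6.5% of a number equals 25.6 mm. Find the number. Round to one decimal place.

25.6 mm ÷ 0.065 ≈ 393.8 mm.

393.8 mm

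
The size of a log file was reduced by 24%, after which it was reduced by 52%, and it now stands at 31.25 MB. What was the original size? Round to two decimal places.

Undoing the 52% decrease: 31.25 ÷ 0.48 ≈ 65.104167.
Undoing the 24% decrease: 65.104167 ÷ 0.76 ≈ 85.66 MB.

85.66 MB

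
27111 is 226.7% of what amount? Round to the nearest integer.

11959

27111 ÷ 2.267 ≈ 11959.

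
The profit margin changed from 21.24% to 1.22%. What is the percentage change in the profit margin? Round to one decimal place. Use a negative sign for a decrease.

The change is 1.22 − 21.24 = -20.02 percentage points.
Relative to the original 21.24%, that is -20.02 ÷ 21.24 ≈ -94.3%.

-94.3%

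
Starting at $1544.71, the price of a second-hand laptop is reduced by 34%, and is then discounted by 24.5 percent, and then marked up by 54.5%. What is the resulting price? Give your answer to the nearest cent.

After the 34% decrease: $1544.71 × 0.66 = $1019.5086.
After the 24.5% decrease: $1019.5086 × 0.755 = $769.728993.
After the 54.5% increase: $769.728993 × 1.545 = $1189.231294185 ≈ $1189.23.

$1189.23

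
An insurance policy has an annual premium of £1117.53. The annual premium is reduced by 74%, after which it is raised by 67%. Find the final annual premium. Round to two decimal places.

£485.23

Apply the 74% decrease: £1117.53 × 0.26 = £290.5578.
Apply the 67% increase: £290.5578 × 1.67 = £485.231526 ≈ £485.23.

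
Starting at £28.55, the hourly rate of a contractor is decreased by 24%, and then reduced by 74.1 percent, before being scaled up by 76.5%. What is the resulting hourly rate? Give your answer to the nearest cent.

Each change multiplies by a factor: 0.76 × 0.259 × 1.765 = 0.3474226.
£28.55 × 0.3474226 = £9.91891523 ≈ £9.92.

£9.92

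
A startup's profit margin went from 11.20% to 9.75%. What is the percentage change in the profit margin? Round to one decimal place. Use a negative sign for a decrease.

-12.9%

The change is 9.75 − 11.20 = -1.45 percentage points.
Relative to the original 11.20%, that is -1.45 ÷ 11.20 ≈ -12.9%.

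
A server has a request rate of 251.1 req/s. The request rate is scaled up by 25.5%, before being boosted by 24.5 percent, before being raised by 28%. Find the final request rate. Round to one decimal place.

502.2 req/s

Each change multiplies by a factor: 1.255 × 1.245 × 1.28 = 1.999968.
251.1 × 1.999968 = 502.1919648 ≈ 502.2.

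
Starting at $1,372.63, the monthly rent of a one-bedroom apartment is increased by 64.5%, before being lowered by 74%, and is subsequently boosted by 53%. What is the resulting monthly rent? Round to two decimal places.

$898.22

64.5% increase: $1,372.63 × 1.645 = $2257.97635.
After the 74% decrease: $2257.97635 × 0.26 = $587.073851.
Apply the 53% increase: $587.073851 × 1.53 = $898.22299203 ≈ $898.22.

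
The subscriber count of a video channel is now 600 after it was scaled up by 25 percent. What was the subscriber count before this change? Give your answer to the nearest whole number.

480

The overall multiplier applied was 1.25.
So the original subscriber count was 600 ÷ 1.25 = 480.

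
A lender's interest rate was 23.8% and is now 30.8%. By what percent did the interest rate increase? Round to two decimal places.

29.41%

The change is 30.8 − 23.8 = 7.0 percentage points.
Relative to the original 23.8%, that is 7.0 ÷ 23.8 ≈ 29.41%.
So the interest rate rose by 29.41%.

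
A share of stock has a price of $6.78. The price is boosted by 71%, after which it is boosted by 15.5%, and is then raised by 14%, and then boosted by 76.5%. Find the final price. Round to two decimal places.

$26.94

Each change multiplies by a factor: 1.71 × 1.155 × 1.14 × 1.765 = 3.973998105.
$6.78 × 3.973998105 = $26.9437071519 ≈ $26.94.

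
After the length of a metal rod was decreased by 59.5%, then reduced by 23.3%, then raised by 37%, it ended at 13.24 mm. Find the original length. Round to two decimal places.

The overall multiplier applied was 0.405 × 0.767 × 1.37 = 0.42556995.
So the original length was 13.24 ÷ 0.42556995 ≈ 31.11 mm.

31.11 mm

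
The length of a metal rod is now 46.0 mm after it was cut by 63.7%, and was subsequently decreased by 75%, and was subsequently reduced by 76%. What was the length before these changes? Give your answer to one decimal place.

2,112.0 mm

The overall multiplier applied was 0.363 × 0.25 × 0.24 = 0.02178.
So the original length was 46.0 ÷ 0.02178 ≈ 2,112.0 mm.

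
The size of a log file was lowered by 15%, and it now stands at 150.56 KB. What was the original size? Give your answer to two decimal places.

177.13 KB

The overall multiplier applied was 0.85.
So the original size was 150.56 ÷ 0.85 ≈ 177.13 KB.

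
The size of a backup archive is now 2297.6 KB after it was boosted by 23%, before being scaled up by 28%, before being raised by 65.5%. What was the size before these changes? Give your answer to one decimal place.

Undoing the 65.5% increase: 2297.6 ÷ 1.655 ≈ 1388.277946.
Undoing the 28% increase: 1388.277946 ÷ 1.28 ≈ 1084.592145.
Undoing the 23% increase: 1084.592145 ÷ 1.23 ≈ 881.8 KB.

881.8 KB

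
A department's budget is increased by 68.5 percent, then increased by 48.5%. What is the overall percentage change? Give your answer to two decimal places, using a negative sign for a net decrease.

The combined multiplier is 1.685 × 1.485 = 2.502225.
That corresponds to an increase of 150.22%.

150.22%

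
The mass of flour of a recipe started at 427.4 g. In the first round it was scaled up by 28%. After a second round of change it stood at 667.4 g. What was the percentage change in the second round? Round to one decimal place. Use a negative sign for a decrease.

22.0%

After the first round: 427.4 × 1.28 = 547.072.
Second-round multiplier: 667.4 ÷ 547.072 ≈ 1.21995.
That is a change of 22.0%.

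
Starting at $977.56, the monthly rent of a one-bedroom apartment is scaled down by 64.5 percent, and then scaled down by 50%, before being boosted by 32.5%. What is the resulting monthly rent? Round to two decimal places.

Apply the 64.5% decrease: $977.56 × 0.355 = $347.0338.
50% decrease: $347.0338 × 0.5 = $173.5169.
32.5% increase: $173.5169 × 1.325 = $229.9098925 ≈ $229.91.

$229.91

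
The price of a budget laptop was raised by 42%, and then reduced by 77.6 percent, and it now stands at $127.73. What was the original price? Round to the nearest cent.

Undoing the 77.6% decrease: $127.73 ÷ 0.224 ≈ $570.223214.
Undoing the 42% increase: $570.223214 ÷ 1.42 ≈ $401.57.

$401.57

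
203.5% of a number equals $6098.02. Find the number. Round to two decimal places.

$6098.02 ÷ 2.035 ≈ $2996.57.

$2996.57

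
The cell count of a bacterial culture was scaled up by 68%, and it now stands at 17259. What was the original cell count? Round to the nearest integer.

The overall multiplier applied was 1.68.
So the original cell count was 17259 ÷ 1.68 ≈ 10273.

10273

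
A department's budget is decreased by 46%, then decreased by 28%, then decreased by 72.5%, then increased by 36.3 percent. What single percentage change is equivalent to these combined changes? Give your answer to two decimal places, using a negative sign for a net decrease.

-85.43%

The combined multiplier is 0.54 × 0.72 × 0.275 × 1.363 = 0.14573196.
That corresponds to a decrease of 85.43%.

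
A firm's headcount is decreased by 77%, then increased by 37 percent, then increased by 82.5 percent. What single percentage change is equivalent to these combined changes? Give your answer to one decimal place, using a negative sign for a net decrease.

-42.5%

A 77% decrease multiplies by 0.23.
Then a 37% increase: 0.23 × 1.37 = 0.3151.
Then an 82.5% increase: 0.3151 × 1.825 = 0.5750575.
Overall factor 0.5750575, i.e. -42.5%.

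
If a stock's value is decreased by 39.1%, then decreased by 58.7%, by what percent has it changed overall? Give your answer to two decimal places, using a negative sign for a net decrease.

-74.85%

A 39.1% decrease multiplies by 0.609.
Then a 58.7% decrease: 0.609 × 0.413 = 0.251517.
Overall factor 0.251517, i.e. -74.85%.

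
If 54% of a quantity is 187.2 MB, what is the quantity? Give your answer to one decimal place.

346.7 MB

187.2 MB ÷ 0.54 ≈ 346.7 MB.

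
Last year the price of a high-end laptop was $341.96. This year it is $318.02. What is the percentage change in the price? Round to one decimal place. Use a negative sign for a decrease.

Change: $318.02 − $341.96 = -$23.94.
Relative to the original: -$23.94 ÷ $341.96 ≈ -7.0%.

-7.0%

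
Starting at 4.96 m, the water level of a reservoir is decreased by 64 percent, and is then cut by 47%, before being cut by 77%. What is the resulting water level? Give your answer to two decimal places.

Each change multiplies by a factor: 0.36 × 0.53 × 0.23 = 0.043884.
4.96 × 0.043884 = 0.21766464 ≈ 0.22.

0.22 m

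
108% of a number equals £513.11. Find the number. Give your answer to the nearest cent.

£513.11 ÷ 1.08 ≈ £475.10.

£475.10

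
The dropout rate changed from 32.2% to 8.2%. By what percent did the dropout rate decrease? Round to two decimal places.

74.53%

The change is 8.2 − 32.2 = -24.0 percentage points.
Relative to the original 32.2%, that is -24.0 ÷ 32.2 ≈ -74.53%.
So the dropout rate fell by 74.53%.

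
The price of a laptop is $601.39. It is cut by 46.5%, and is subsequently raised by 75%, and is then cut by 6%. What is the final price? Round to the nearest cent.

$529.27

Apply the 46.5% decrease: $601.39 × 0.535 = $321.74365.
Apply the 75% increase: $321.74365 × 1.75 = $563.0513875.
Apply the 6% decrease: $563.0513875 × 0.94 = $529.26830425 ≈ $529.27.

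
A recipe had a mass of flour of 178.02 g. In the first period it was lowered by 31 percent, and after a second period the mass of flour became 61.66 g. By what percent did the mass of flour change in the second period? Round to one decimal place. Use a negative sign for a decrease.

-49.8%

After the first period: 178.02 × 0.69 = 122.8338.
Second-period multiplier: 61.66 ÷ 122.8338 ≈ 0.50198.
That is a change of -49.8%.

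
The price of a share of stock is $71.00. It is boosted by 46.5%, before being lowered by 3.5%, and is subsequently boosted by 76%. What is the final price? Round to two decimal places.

$176.66

Apply the 46.5% increase: $71.00 × 1.465 = $104.015.
Apply the 3.5% decrease: $104.015 × 0.965 = $100.374475.
After the 76% increase: $100.374475 × 1.76 = $176.659076 ≈ $176.66.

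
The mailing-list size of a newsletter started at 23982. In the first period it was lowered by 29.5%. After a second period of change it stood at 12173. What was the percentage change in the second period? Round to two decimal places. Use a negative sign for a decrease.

After the first period: 23982 × 0.705 = 16907.31.
Second-period multiplier: 12173 ÷ 16907.31 ≈ 0.719984.
That is a change of -28.00%.

-28.00%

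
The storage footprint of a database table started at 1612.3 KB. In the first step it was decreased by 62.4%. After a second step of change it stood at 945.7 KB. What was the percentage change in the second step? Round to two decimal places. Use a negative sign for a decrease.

56.00%

After the first step: 1612.3 × 0.376 = 606.2248.
Second-step multiplier: 945.7 ÷ 606.2248 ≈ 1.559982.
That is a change of 56.00%.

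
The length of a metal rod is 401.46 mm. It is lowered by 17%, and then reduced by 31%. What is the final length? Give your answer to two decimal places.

Each change multiplies by a factor: 0.83 × 0.69 = 0.5727.
401.46 × 0.5727 = 229.916142 ≈ 229.92.

229.92 mm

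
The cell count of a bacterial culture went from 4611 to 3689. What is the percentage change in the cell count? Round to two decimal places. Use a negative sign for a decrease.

-20.00%

Change: 3689 − 4611 = -922.
Relative to the original: -922 ÷ 4611 ≈ -20.00%.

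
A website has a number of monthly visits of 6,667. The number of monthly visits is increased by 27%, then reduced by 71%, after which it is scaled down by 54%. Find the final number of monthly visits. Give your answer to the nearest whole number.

After the 27% increase: 6,667 × 1.27 = 8467.09.
71% decrease: 8467.09 × 0.29 = 2455.4561.
54% decrease: 2455.4561 × 0.46 = 1129.509806 ≈ 1,130.

1,130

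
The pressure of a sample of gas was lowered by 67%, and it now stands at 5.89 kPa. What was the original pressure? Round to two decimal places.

17.85 kPa

The overall multiplier applied was 0.33.
So the original pressure was 5.89 ÷ 0.33 ≈ 17.85 kPa.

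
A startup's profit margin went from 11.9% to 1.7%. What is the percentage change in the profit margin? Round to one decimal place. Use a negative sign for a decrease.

The change is 1.7 − 11.9 = -10.2 percentage points.
Relative to the original 11.9%, that is -10.2 ÷ 11.9 ≈ -85.7%.

-85.7%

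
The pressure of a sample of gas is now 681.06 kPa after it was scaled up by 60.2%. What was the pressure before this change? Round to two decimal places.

The overall multiplier applied was 1.602.
So the original pressure was 681.06 ÷ 1.602 ≈ 425.13 kPa.

425.13 kPa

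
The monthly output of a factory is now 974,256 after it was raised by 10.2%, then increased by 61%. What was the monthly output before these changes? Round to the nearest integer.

The overall multiplier applied was 1.102 × 1.61 = 1.77422.
So the original monthly output was 974,256 ÷ 1.77422 ≈ 549,118.

549,118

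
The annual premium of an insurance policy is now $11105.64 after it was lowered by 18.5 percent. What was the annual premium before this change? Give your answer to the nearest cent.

The overall multiplier applied was 0.815.
So the original annual premium was $11105.64 ÷ 0.815 ≈ $13626.55.

$13626.55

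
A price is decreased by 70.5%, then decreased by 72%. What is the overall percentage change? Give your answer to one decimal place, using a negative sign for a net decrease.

-91.7%

The combined multiplier is 0.295 × 0.28 = 0.0826.
That corresponds to a decrease of 91.7%.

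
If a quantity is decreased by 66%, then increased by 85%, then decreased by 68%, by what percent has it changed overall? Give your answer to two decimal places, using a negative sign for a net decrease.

A 66% decrease multiplies by 0.34.
Then an 85% increase: 0.34 × 1.85 = 0.629.
Then a 68% decrease: 0.629 × 0.32 = 0.20128.
Overall factor 0.20128, i.e. -79.87%.

-79.87%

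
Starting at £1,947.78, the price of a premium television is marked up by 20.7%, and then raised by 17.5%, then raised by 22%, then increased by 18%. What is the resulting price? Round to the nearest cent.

Each change multiplies by a factor: 1.207 × 1.175 × 1.22 × 1.18 = 2.04167671.
£1,947.78 × 2.04167671 = £3976.7370622038 ≈ £3,976.74.

£3,976.74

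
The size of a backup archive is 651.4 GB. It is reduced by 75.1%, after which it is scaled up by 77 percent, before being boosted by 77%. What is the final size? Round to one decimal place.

Each change multiplies by a factor: 0.249 × 1.77 × 1.77 = 0.7800921.
651.4 × 0.7800921 = 508.15199394 ≈ 508.2.

508.2 GB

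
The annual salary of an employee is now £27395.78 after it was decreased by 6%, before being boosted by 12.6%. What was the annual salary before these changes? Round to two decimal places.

The overall multiplier applied was 0.94 × 1.126 = 1.05844.
So the original annual salary was £27395.78 ÷ 1.05844 ≈ £25883.17.

£25883.17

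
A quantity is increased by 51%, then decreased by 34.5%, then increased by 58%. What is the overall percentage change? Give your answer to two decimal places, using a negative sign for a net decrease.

The combined multiplier is 1.51 × 0.655 × 1.58 = 1.562699.
That corresponds to an increase of 56.27%.

56.27%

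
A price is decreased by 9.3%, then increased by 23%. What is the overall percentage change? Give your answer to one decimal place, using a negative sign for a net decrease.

The combined multiplier is 0.907 × 1.23 = 1.11561.
That corresponds to an increase of 11.6%.

11.6%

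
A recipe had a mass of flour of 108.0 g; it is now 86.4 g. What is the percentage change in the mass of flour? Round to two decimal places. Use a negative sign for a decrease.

Change: 86.4 − 108.0 = -21.6.
Relative to the original: -21.6 ÷ 108.0 = -20.00%.

-20.00%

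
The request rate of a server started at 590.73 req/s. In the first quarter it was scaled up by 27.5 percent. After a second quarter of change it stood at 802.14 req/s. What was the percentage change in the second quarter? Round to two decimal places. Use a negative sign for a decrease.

6.50%

After the first quarter: 590.73 × 1.275 = 753.18075.
Second-quarter multiplier: 802.14 ÷ 753.18075 ≈ 1.065003.
That is a change of 6.50%.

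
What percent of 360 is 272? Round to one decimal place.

272 ÷ 360 ≈ 75.6%.

75.6%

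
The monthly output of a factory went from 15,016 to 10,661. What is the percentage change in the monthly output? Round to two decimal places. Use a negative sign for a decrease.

-29.00%

Change: 10,661 − 15,016 = -4,355.
Relative to the original: -4,355 ÷ 15,016 ≈ -29.00%.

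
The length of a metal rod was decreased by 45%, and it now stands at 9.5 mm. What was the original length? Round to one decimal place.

The overall multiplier applied was 0.55.
So the original length was 9.5 ÷ 0.55 ≈ 17.3 mm.

17.3 mm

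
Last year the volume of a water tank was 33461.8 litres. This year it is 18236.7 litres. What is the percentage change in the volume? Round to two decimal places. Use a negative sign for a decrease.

Change: 18236.7 − 33461.8 = -15225.1.
Relative to the original: -15225.1 ÷ 33461.8 ≈ -45.50%.

-45.50%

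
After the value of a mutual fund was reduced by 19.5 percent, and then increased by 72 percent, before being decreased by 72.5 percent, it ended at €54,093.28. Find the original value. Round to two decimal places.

The overall multiplier applied was 0.805 × 1.72 × 0.275 = 0.380765.
So the original value was €54,093.28 ÷ 0.380765 ≈ €142,064.74.

€142,064.74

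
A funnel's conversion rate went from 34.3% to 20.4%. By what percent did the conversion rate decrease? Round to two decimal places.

40.52%

The change is 20.4 − 34.3 = -13.9 percentage points.
Relative to the original 34.3%, that is -13.9 ÷ 34.3 ≈ -40.52%.
So the conversion rate fell by 40.52%.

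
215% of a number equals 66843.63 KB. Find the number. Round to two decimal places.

31090.06 KB

66843.63 KB ÷ 2.15 ≈ 31090.06 KB.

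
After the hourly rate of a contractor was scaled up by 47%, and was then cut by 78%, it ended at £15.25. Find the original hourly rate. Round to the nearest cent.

£47.16

The overall multiplier applied was 1.47 × 0.22 = 0.3234.
So the original hourly rate was £15.25 ÷ 0.3234 ≈ £47.16.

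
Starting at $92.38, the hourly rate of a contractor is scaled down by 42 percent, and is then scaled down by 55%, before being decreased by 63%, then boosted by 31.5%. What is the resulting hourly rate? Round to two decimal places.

Each change multiplies by a factor: 0.58 × 0.45 × 0.37 × 1.315 = 0.12698955.
$92.38 × 0.12698955 = $11.731294629 ≈ $11.73.

$11.73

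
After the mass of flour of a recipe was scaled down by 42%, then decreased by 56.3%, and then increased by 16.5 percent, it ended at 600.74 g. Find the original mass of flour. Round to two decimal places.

2,034.47 g

The overall multiplier applied was 0.58 × 0.437 × 1.165 = 0.2952809.
So the original mass of flour was 600.74 ÷ 0.2952809 ≈ 2,034.47 g.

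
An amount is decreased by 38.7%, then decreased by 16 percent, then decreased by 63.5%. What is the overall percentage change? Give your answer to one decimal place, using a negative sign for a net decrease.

The combined multiplier is 0.613 × 0.84 × 0.365 = 0.1879458.
That corresponds to a decrease of 81.2%.

-81.2%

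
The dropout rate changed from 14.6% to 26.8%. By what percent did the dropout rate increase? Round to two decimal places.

83.56%

The change is 26.8 − 14.6 = 12.2 percentage points.
Relative to the original 14.6%, that is 12.2 ÷ 14.6 ≈ 83.56%.
So the dropout rate rose by 83.56%.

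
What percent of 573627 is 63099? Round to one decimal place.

63099 ÷ 573627 ≈ 11.0%.

11.0%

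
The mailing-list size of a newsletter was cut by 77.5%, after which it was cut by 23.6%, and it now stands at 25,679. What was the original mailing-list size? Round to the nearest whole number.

149,383

Undoing the 23.6% decrease: 25,679 ÷ 0.764 ≈ 33611.256545.
Undoing the 77.5% decrease: 33611.256545 ÷ 0.225 ≈ 149,383.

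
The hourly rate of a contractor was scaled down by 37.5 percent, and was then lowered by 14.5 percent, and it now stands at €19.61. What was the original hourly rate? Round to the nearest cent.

The overall multiplier applied was 0.625 × 0.855 = 0.534375.
So the original hourly rate was €19.61 ÷ 0.534375 ≈ €36.70.

€36.70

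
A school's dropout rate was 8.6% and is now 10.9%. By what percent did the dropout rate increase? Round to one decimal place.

26.7%

The change is 10.9 − 8.6 = 2.3 percentage points.
Relative to the original 8.6%, that is 2.3 ÷ 8.6 ≈ 26.7%.
So the dropout rate rose by 26.7%.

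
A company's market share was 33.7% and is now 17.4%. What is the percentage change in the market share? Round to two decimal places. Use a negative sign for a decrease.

The change is 17.4 − 33.7 = -16.3 percentage points.
Relative to the original 33.7%, that is -16.3 ÷ 33.7 ≈ -48.37%.

-48.37%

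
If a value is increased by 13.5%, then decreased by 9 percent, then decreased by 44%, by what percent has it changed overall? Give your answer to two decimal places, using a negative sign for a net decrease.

-42.16%

The combined multiplier is 1.135 × 0.91 × 0.56 = 0.578396.
That corresponds to a decrease of 42.16%.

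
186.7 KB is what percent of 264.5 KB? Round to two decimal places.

70.59%

186.7 KB ÷ 264.5 KB ≈ 70.59%.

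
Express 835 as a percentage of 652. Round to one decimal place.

835 ÷ 652 ≈ 128.1%.

128.1%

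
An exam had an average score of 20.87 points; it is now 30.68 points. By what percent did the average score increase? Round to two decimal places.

47.01%

Change: 30.68 − 20.87 = 9.81.
Relative to the original: 9.81 ÷ 20.87 ≈ 47.01%.
So the average score increased by 47.01%.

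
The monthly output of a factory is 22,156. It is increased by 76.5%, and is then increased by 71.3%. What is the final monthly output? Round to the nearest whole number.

After the 76.5% increase: 22,156 × 1.765 = 39105.34.
Apply the 71.3% increase: 39105.34 × 1.713 = 66987.44742 ≈ 66,987.

66,987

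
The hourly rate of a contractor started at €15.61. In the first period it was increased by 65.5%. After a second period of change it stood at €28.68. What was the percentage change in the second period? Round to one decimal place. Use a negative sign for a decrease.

After the first period: €15.61 × 1.655 = €25.83455.
Second-period multiplier: €28.68 ÷ €25.83455 ≈ 1.11014.
That is a change of 11.0%.

11.0%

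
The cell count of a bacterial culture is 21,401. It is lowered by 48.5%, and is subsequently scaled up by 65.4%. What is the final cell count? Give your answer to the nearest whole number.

48.5% decrease: 21,401 × 0.515 = 11021.515.
65.4% increase: 11021.515 × 1.654 = 18229.58581 ≈ 18,230.

18,230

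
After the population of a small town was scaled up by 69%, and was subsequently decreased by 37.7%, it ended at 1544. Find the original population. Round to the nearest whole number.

1466

Undoing the 37.7% decrease: 1544 ÷ 0.623 ≈ 2478.330658.
Undoing the 69% increase: 2478.330658 ÷ 1.69 ≈ 1466.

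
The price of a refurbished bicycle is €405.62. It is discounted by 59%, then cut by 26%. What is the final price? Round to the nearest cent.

€123.07

Each change multiplies by a factor: 0.41 × 0.74 = 0.3034.
€405.62 × 0.3034 = €123.065108 ≈ €123.07.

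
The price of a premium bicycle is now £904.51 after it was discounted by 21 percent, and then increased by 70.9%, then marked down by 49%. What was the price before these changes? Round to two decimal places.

The overall multiplier applied was 0.79 × 1.709 × 0.51 = 0.6885561.
So the original price was £904.51 ÷ 0.6885561 ≈ £1,313.63.

£1,313.63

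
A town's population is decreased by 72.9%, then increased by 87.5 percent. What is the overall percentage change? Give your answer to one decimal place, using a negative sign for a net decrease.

The combined multiplier is 0.271 × 1.875 = 0.508125.
That corresponds to a decrease of 49.2%.

-49.2%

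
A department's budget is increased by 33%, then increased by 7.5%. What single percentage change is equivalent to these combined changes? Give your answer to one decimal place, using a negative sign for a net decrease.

43.0%

The combined multiplier is 1.33 × 1.075 = 1.42975.
That corresponds to an increase of 43.0%.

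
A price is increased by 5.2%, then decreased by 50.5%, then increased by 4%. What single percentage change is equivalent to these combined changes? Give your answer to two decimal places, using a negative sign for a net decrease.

-45.84%

The combined multiplier is 1.052 × 0.495 × 1.04 = 0.5415696.
That corresponds to a decrease of 45.84%.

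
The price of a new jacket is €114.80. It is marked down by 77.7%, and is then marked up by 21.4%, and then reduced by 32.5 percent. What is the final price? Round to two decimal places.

€20.98

After the 77.7% decrease: €114.80 × 0.223 = €25.6004.
21.4% increase: €25.6004 × 1.214 = €31.0788856.
After the 32.5% decrease: €31.0788856 × 0.675 = €20.97824778 ≈ €20.98.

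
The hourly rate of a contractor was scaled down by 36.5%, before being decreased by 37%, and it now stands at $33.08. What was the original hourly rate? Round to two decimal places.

Undoing the 37% decrease: $33.08 ÷ 0.63 ≈ $52.507937.
Undoing the 36.5% decrease: $52.507937 ÷ 0.635 ≈ $82.69.

$82.69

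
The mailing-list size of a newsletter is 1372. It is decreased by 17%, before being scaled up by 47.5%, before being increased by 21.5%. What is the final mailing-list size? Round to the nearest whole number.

Apply the 17% decrease: 1372 × 0.83 = 1138.76.
47.5% increase: 1138.76 × 1.475 = 1679.671.
Apply the 21.5% increase: 1679.671 × 1.215 = 2040.800265 ≈ 2041.

2041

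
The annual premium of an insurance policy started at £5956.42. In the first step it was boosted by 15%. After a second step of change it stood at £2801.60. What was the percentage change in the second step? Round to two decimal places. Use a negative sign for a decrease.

After the first step: £5956.42 × 1.15 = £6849.883.
Second-step multiplier: £2801.60 ÷ £6849.883 ≈ 0.409.
That is a change of -59.10%.

-59.10%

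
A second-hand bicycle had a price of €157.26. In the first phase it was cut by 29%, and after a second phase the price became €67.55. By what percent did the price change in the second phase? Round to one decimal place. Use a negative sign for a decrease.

-39.5%

After the first phase: €157.26 × 0.71 = €111.6546.
Second-phase multiplier: €67.55 ÷ €111.6546 ≈ 0.60499.
That is a change of -39.5%.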